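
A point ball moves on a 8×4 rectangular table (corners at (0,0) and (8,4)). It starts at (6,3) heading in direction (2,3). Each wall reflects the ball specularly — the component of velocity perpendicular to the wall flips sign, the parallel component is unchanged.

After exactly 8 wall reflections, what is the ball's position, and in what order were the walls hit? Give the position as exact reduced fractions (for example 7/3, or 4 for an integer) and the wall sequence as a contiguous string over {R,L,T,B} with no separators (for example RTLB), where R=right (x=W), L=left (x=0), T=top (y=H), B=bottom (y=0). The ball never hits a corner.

1. t=1/3 → T at (20/3,4); v=(2,-3)
2. t=2/3 → R at (8,2); v=(-2,-3)
3. t=2/3 → B at (20/3,0); v=(-2,3)
4. t=4/3 → T at (4,4); v=(-2,-3)
5. t=4/3 → B at (4/3,0); v=(-2,3)
6. t=2/3 → L at (0,2); v=(2,3)
7. t=2/3 → T at (4/3,4); v=(2,-3)
8. t=4/3 → B at (4,0); v=(2,3)

Final position: (4,0)
Wall sequence: TRBTBLTB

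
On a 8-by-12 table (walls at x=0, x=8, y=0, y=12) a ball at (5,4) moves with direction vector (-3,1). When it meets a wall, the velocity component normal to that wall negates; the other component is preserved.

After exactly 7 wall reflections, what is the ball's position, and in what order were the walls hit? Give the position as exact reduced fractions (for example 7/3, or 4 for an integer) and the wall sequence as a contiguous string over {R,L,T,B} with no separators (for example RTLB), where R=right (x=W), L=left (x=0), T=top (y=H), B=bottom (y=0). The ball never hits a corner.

1. t=5/3 → L at (0,17/3); v=(3,1)
2. t=8/3 → R at (8,25/3); v=(-3,1)
3. t=8/3 → L at (0,11); v=(3,1)
4. t=1 → T at (3,12); v=(3,-1)
5. t=5/3 → R at (8,31/3); v=(-3,-1)
6. t=8/3 → L at (0,23/3); v=(3,-1)
7. t=8/3 → R at (8,5); v=(-3,-1)

Final position: (8,5)
Wall sequence: LRLTRLR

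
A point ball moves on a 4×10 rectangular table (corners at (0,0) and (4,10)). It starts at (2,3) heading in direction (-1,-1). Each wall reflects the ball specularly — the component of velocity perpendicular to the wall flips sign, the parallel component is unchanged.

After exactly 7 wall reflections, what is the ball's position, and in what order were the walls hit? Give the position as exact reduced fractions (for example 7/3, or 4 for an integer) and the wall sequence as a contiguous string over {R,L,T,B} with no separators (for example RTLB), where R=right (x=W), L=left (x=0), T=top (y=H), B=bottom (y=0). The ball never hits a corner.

1. t=2 → L at (0,1); v=(1,-1)
2. t=1 → B at (1,0); v=(1,1)
3. t=3 → R at (4,3); v=(-1,1)
4. t=4 → L at (0,7); v=(1,1)
5. t=3 → T at (3,10); v=(1,-1)
6. t=1 → R at (4,9); v=(-1,-1)
7. t=4 → L at (0,5); v=(1,-1)

Final position: (0,5)
Wall sequence: LBRLTRL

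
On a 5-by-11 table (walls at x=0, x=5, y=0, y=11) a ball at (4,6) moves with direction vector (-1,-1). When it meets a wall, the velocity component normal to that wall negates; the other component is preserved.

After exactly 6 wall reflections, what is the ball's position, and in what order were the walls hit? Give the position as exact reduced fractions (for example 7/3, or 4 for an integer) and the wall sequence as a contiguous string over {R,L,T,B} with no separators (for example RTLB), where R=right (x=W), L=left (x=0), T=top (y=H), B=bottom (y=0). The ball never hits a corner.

1. t=4 → L at (0,2); v=(1,-1)
2. t=2 → B at (2,0); v=(1,1)
3. t=3 → R at (5,3); v=(-1,1)
4. t=5 → L at (0,8); v=(1,1)
5. t=3 → T at (3,11); v=(1,-1)
6. t=2 → R at (5,9); v=(-1,-1)

Final position: (5,9)
Wall sequence: LBRLTR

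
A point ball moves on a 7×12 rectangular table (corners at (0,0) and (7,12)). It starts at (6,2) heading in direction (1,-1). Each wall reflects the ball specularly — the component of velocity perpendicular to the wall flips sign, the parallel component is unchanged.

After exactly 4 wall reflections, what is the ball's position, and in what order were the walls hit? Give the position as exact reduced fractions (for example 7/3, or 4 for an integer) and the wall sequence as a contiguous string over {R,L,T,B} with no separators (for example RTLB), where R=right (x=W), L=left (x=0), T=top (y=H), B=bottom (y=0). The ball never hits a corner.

1. t=1 → R at (7,1); v=(-1,-1)
2. t=1 → B at (6,0); v=(-1,1)
3. t=6 → L at (0,6); v=(1,1)
4. t=6 → T at (6,12); v=(1,-1)

Final position: (6,12)
Wall sequence: RBLT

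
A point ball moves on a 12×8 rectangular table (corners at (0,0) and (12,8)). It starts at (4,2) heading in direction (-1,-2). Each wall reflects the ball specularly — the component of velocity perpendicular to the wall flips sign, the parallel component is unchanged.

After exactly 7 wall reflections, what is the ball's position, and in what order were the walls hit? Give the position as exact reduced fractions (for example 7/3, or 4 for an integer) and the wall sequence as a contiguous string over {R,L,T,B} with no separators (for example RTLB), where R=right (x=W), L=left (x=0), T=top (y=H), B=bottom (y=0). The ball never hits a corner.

1. t=1 → B at (3,0); v=(-1,2)
2. t=3 → L at (0,6); v=(1,2)
3. t=1 → T at (1,8); v=(1,-2)
4. t=4 → B at (5,0); v=(1,2)
5. t=4 → T at (9,8); v=(1,-2)
6. t=3 → R at (12,2); v=(-1,-2)
7. t=1 → B at (11,0); v=(-1,2)

Final position: (11,0)
Wall sequence: BLTBTRB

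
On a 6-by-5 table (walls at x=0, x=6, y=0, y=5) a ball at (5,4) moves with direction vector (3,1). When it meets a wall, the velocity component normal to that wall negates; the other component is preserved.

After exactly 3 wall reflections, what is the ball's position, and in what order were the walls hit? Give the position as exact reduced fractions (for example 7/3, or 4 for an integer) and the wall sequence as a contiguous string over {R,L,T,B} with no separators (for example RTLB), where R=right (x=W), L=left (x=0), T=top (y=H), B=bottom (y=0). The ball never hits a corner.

1. t=1/3 → R at (6,13/3); v=(-3,1)
2. t=2/3 → T at (4,5); v=(-3,-1)
3. t=4/3 → L at (0,11/3); v=(3,-1)

Final position: (0,11/3)
Wall sequence: RTL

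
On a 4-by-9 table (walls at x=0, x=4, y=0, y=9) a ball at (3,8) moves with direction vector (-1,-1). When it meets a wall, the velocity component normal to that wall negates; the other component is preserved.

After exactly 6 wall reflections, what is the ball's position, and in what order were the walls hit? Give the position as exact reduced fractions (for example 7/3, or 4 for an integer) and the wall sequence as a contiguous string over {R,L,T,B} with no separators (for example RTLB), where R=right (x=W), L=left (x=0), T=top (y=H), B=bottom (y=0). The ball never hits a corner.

Final position: (2,9)
Wall sequence: LRBLRT

1. t=3 → L at (0,5); v=(1,-1)
2. t=4 → R at (4,1); v=(-1,-1)
3. t=1 → B at (3,0); v=(-1,1)
4. t=3 → L at (0,3); v=(1,1)
5. t=4 → R at (4,7); v=(-1,1)
6. t=2 → T at (2,9); v=(-1,-1)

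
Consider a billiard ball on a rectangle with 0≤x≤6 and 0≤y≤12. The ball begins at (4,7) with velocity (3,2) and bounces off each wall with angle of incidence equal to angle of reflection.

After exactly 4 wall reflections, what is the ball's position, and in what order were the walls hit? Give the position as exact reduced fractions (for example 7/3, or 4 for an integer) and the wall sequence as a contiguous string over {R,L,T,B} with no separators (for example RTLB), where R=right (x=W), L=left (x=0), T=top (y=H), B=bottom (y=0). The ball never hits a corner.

1. t=2/3 → R at (6,25/3); v=(-3,2)
2. t=11/6 → T at (1/2,12); v=(-3,-2)
3. t=1/6 → L at (0,35/3); v=(3,-2)
4. t=2 → R at (6,23/3); v=(-3,-2)

Final position: (6,23/3)
Wall sequence: RTLR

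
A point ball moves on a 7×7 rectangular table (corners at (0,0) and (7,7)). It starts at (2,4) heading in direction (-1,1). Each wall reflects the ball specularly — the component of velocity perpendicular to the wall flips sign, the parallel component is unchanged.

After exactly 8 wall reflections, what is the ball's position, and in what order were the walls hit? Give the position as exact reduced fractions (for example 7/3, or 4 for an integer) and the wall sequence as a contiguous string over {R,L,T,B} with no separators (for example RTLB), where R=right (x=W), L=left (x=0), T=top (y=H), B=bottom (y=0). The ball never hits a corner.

Final position: (6,0)
Wall sequence: LTRBLTRB

1. t=2 → L at (0,6); v=(1,1)
2. t=1 → T at (1,7); v=(1,-1)
3. t=6 → R at (7,1); v=(-1,-1)
4. t=1 → B at (6,0); v=(-1,1)
5. t=6 → L at (0,6); v=(1,1)
6. t=1 → T at (1,7); v=(1,-1)
7. t=6 → R at (7,1); v=(-1,-1)
8. t=1 → B at (6,0); v=(-1,1)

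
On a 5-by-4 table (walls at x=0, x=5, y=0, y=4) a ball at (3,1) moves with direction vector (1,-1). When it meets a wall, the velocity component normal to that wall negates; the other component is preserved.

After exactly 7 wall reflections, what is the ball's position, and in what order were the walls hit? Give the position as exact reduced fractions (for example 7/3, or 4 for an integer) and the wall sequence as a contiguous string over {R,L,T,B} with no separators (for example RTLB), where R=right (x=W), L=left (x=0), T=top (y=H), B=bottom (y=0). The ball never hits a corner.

1. t=1 → B at (4,0); v=(1,1)
2. t=1 → R at (5,1); v=(-1,1)
3. t=3 → T at (2,4); v=(-1,-1)
4. t=2 → L at (0,2); v=(1,-1)
5. t=2 → B at (2,0); v=(1,1)
6. t=3 → R at (5,3); v=(-1,1)
7. t=1 → T at (4,4); v=(-1,-1)

Final position: (4,4)
Wall sequence: BRTLBRT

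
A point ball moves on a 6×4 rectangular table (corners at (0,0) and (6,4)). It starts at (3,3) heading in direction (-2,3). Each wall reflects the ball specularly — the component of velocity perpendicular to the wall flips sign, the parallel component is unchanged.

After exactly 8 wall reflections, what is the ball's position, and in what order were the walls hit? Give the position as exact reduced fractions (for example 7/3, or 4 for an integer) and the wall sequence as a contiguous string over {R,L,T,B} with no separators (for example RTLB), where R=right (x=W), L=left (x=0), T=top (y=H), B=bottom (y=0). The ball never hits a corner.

Final position: (1,0)
Wall sequence: TLBTBRTB

1. t=1/3 → T at (7/3,4); v=(-2,-3)
2. t=7/6 → L at (0,1/2); v=(2,-3)
3. t=1/6 → B at (1/3,0); v=(2,3)
4. t=4/3 → T at (3,4); v=(2,-3)
5. t=4/3 → B at (17/3,0); v=(2,3)
6. t=1/6 → R at (6,1/2); v=(-2,3)
7. t=7/6 → T at (11/3,4); v=(-2,-3)
8. t=4/3 → B at (1,0); v=(-2,3)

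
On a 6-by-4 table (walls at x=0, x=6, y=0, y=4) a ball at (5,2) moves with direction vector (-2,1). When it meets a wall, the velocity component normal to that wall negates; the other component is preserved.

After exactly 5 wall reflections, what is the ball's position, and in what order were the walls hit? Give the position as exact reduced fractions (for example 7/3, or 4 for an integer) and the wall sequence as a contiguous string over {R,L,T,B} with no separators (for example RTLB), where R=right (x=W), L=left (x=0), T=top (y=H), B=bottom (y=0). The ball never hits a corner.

Final position: (0,5/2)
Wall sequence: TLRBL

1. t=2 → T at (1,4); v=(-2,-1)
2. t=1/2 → L at (0,7/2); v=(2,-1)
3. t=3 → R at (6,1/2); v=(-2,-1)
4. t=1/2 → B at (5,0); v=(-2,1)
5. t=5/2 → L at (0,5/2); v=(2,1)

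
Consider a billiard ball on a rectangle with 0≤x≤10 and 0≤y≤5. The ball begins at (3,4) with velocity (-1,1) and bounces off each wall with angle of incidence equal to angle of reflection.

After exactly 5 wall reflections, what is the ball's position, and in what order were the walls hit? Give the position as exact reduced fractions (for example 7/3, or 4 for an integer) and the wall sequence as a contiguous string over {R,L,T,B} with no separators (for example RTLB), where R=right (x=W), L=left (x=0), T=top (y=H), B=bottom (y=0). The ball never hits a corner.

1. t=1 → T at (2,5); v=(-1,-1)
2. t=2 → L at (0,3); v=(1,-1)
3. t=3 → B at (3,0); v=(1,1)
4. t=5 → T at (8,5); v=(1,-1)
5. t=2 → R at (10,3); v=(-1,-1)

Final position: (10,3)
Wall sequence: TLBTR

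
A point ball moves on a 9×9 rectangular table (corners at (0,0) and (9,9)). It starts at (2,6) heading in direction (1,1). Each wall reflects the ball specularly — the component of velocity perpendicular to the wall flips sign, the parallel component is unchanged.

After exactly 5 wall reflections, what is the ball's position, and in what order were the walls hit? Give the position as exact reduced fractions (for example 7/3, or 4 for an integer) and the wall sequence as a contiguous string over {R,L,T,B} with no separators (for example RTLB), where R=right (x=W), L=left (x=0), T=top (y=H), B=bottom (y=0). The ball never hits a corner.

1. t=3 → T at (5,9); v=(1,-1)
2. t=4 → R at (9,5); v=(-1,-1)
3. t=5 → B at (4,0); v=(-1,1)
4. t=4 → L at (0,4); v=(1,1)
5. t=5 → T at (5,9); v=(1,-1)

Final position: (5,9)
Wall sequence: TRBLT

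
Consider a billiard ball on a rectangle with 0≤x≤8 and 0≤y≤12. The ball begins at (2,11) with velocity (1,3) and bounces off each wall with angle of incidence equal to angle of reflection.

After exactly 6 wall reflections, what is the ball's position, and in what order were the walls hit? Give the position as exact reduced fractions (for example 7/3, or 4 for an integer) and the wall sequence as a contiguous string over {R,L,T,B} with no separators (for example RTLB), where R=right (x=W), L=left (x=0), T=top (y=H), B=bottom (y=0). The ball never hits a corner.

Final position: (0,5)
Wall sequence: TBRTBL

1. t=1/3 → T at (7/3,12); v=(1,-3)
2. t=4 → B at (19/3,0); v=(1,3)
3. t=5/3 → R at (8,5); v=(-1,3)
4. t=7/3 → T at (17/3,12); v=(-1,-3)
5. t=4 → B at (5/3,0); v=(-1,3)
6. t=5/3 → L at (0,5); v=(1,3)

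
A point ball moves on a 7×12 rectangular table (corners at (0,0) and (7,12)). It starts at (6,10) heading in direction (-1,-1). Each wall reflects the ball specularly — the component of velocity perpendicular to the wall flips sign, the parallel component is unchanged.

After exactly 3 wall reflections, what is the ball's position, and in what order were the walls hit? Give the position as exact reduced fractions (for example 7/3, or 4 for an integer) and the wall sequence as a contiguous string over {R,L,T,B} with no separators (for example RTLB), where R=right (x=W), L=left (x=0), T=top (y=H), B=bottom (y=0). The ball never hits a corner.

1. t=6 → L at (0,4); v=(1,-1)
2. t=4 → B at (4,0); v=(1,1)
3. t=3 → R at (7,3); v=(-1,1)

Final position: (7,3)
Wall sequence: LBR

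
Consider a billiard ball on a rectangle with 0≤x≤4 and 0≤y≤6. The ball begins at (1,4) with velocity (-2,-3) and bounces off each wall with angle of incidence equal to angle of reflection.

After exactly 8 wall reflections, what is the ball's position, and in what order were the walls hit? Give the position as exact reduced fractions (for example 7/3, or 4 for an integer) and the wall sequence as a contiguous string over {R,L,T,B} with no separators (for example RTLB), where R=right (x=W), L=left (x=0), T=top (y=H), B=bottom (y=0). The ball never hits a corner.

1. t=1/2 → L at (0,5/2); v=(2,-3)
2. t=5/6 → B at (5/3,0); v=(2,3)
3. t=7/6 → R at (4,7/2); v=(-2,3)
4. t=5/6 → T at (7/3,6); v=(-2,-3)
5. t=7/6 → L at (0,5/2); v=(2,-3)
6. t=5/6 → B at (5/3,0); v=(2,3)
7. t=7/6 → R at (4,7/2); v=(-2,3)
8. t=5/6 → T at (7/3,6); v=(-2,-3)

Final position: (7/3,6)
Wall sequence: LBRTLBRT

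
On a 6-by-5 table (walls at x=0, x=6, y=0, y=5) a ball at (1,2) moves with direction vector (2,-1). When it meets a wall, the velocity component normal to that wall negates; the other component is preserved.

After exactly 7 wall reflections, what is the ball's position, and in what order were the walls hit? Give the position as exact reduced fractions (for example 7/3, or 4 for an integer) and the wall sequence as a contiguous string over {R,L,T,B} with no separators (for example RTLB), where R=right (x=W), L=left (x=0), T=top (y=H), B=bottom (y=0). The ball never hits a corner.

Final position: (1,0)
Wall sequence: BRLTRLB

1. t=2 → B at (5,0); v=(2,1)
2. t=1/2 → R at (6,1/2); v=(-2,1)
3. t=3 → L at (0,7/2); v=(2,1)
4. t=3/2 → T at (3,5); v=(2,-1)
5. t=3/2 → R at (6,7/2); v=(-2,-1)
6. t=3 → L at (0,1/2); v=(2,-1)
7. t=1/2 → B at (1,0); v=(2,1)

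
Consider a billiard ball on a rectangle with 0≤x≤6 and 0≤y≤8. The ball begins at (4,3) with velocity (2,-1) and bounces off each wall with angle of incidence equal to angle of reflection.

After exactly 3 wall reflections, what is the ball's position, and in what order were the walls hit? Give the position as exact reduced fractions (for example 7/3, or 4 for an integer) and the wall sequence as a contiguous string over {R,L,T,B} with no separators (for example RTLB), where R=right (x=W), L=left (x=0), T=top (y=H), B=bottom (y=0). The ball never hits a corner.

Final position: (0,1)
Wall sequence: RBL

1. t=1 → R at (6,2); v=(-2,-1)
2. t=2 → B at (2,0); v=(-2,1)
3. t=1 → L at (0,1); v=(2,1)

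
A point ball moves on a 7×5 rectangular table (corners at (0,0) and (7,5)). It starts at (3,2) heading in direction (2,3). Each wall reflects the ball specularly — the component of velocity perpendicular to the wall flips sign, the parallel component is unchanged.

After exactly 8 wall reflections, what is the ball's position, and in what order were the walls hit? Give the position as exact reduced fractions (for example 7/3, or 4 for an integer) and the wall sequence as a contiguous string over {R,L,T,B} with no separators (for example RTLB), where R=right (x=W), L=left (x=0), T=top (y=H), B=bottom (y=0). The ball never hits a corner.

Final position: (7,1)
Wall sequence: TRBTLBTR

1. t=1 → T at (5,5); v=(2,-3)
2. t=1 → R at (7,2); v=(-2,-3)
3. t=2/3 → B at (17/3,0); v=(-2,3)
4. t=5/3 → T at (7/3,5); v=(-2,-3)
5. t=7/6 → L at (0,3/2); v=(2,-3)
6. t=1/2 → B at (1,0); v=(2,3)
7. t=5/3 → T at (13/3,5); v=(2,-3)
8. t=4/3 → R at (7,1); v=(-2,-3)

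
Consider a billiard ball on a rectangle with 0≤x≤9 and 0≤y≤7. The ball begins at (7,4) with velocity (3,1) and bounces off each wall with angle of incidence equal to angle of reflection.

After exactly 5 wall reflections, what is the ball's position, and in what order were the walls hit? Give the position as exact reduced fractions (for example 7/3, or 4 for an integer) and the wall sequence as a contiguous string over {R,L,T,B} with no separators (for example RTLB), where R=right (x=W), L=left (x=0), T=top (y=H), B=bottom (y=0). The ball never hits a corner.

1. t=2/3 → R at (9,14/3); v=(-3,1)
2. t=7/3 → T at (2,7); v=(-3,-1)
3. t=2/3 → L at (0,19/3); v=(3,-1)
4. t=3 → R at (9,10/3); v=(-3,-1)
5. t=3 → L at (0,1/3); v=(3,-1)

Final position: (0,1/3)
Wall sequence: RTLRL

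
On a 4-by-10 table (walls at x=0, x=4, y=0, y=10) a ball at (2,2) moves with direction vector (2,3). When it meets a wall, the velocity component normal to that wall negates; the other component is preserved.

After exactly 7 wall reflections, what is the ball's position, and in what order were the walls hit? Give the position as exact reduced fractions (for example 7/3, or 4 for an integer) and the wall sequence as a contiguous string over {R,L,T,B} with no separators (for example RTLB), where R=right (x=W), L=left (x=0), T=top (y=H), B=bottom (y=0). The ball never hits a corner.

Final position: (4,9)
Wall sequence: RTLRBLR

1. t=1 → R at (4,5); v=(-2,3)
2. t=5/3 → T at (2/3,10); v=(-2,-3)
3. t=1/3 → L at (0,9); v=(2,-3)
4. t=2 → R at (4,3); v=(-2,-3)
5. t=1 → B at (2,0); v=(-2,3)
6. t=1 → L at (0,3); v=(2,3)
7. t=2 → R at (4,9); v=(-2,3)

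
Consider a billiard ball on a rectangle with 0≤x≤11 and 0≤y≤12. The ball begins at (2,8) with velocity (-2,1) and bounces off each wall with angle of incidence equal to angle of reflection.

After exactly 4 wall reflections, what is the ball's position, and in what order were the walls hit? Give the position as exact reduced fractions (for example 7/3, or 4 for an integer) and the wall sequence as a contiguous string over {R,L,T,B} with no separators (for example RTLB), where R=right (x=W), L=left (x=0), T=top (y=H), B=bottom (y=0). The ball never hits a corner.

Final position: (0,4)
Wall sequence: LTRL

1. t=1 → L at (0,9); v=(2,1)
2. t=3 → T at (6,12); v=(2,-1)
3. t=5/2 → R at (11,19/2); v=(-2,-1)
4. t=11/2 → L at (0,4); v=(2,-1)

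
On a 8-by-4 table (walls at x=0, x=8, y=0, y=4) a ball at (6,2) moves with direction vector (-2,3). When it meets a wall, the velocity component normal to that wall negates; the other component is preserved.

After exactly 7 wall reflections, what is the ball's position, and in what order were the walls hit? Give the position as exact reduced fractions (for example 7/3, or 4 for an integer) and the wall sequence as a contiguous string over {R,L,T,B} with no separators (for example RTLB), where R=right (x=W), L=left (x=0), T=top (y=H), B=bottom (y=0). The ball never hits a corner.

Final position: (8,1)
Wall sequence: TBLTBTR

1. t=2/3 → T at (14/3,4); v=(-2,-3)
2. t=4/3 → B at (2,0); v=(-2,3)
3. t=1 → L at (0,3); v=(2,3)
4. t=1/3 → T at (2/3,4); v=(2,-3)
5. t=4/3 → B at (10/3,0); v=(2,3)
6. t=4/3 → T at (6,4); v=(2,-3)
7. t=1 → R at (8,1); v=(-2,-3)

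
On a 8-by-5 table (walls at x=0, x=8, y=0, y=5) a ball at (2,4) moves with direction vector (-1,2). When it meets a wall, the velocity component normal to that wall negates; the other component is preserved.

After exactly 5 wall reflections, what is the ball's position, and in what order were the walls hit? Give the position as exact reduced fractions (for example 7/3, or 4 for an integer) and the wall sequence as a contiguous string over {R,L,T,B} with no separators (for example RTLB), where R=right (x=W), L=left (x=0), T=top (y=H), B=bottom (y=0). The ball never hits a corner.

Final position: (6,0)
Wall sequence: TLBTB

1. t=1/2 → T at (3/2,5); v=(-1,-2)
2. t=3/2 → L at (0,2); v=(1,-2)
3. t=1 → B at (1,0); v=(1,2)
4. t=5/2 → T at (7/2,5); v=(1,-2)
5. t=5/2 → B at (6,0); v=(1,2)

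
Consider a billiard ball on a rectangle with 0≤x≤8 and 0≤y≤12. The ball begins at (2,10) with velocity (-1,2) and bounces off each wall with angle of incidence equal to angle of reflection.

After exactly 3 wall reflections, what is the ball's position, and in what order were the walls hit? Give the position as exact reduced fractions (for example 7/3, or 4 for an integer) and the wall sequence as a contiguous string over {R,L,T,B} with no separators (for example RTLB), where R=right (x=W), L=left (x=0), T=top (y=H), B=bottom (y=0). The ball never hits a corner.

Final position: (5,0)
Wall sequence: TLB

1. t=1 → T at (1,12); v=(-1,-2)
2. t=1 → L at (0,10); v=(1,-2)
3. t=5 → B at (5,0); v=(1,2)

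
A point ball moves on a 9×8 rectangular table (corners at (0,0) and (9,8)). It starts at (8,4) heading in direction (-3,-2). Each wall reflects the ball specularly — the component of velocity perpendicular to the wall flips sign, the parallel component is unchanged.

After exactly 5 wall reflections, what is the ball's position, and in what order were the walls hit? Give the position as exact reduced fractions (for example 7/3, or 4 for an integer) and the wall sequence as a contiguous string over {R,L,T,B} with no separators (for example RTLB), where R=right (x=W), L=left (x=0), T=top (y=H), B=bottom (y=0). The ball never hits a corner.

Final position: (0,8/3)
Wall sequence: BLRTL

1. t=2 → B at (2,0); v=(-3,2)
2. t=2/3 → L at (0,4/3); v=(3,2)
3. t=3 → R at (9,22/3); v=(-3,2)
4. t=1/3 → T at (8,8); v=(-3,-2)
5. t=8/3 → L at (0,8/3); v=(3,-2)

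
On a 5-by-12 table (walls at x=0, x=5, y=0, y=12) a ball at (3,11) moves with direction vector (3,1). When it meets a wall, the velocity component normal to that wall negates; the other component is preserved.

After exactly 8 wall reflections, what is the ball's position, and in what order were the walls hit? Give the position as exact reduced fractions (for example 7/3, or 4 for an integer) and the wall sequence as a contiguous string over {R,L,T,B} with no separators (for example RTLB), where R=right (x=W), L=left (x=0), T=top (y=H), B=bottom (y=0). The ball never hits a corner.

Final position: (5,7/3)
Wall sequence: RTLRLRLR

1. t=2/3 → R at (5,35/3); v=(-3,1)
2. t=1/3 → T at (4,12); v=(-3,-1)
3. t=4/3 → L at (0,32/3); v=(3,-1)
4. t=5/3 → R at (5,9); v=(-3,-1)
5. t=5/3 → L at (0,22/3); v=(3,-1)
6. t=5/3 → R at (5,17/3); v=(-3,-1)
7. t=5/3 → L at (0,4); v=(3,-1)
8. t=5/3 → R at (5,7/3); v=(-3,-1)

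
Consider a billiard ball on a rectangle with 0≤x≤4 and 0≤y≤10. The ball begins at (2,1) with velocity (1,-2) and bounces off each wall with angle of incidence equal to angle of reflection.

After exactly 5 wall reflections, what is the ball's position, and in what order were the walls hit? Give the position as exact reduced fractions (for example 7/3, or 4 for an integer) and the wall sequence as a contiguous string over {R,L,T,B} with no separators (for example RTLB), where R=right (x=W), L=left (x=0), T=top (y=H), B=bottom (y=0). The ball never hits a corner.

Final position: (4,1)
Wall sequence: BRTLR

1. t=1/2 → B at (5/2,0); v=(1,2)
2. t=3/2 → R at (4,3); v=(-1,2)
3. t=7/2 → T at (1/2,10); v=(-1,-2)
4. t=1/2 → L at (0,9); v=(1,-2)
5. t=4 → R at (4,1); v=(-1,-2)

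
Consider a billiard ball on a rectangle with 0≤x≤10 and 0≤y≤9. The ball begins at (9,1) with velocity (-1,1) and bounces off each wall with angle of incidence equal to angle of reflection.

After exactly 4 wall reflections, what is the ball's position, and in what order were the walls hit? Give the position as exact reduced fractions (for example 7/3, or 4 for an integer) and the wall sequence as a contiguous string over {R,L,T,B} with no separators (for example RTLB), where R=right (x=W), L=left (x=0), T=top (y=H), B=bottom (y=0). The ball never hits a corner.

Final position: (10,2)
Wall sequence: TLBR

1. t=8 → T at (1,9); v=(-1,-1)
2. t=1 → L at (0,8); v=(1,-1)
3. t=8 → B at (8,0); v=(1,1)
4. t=2 → R at (10,2); v=(-1,1)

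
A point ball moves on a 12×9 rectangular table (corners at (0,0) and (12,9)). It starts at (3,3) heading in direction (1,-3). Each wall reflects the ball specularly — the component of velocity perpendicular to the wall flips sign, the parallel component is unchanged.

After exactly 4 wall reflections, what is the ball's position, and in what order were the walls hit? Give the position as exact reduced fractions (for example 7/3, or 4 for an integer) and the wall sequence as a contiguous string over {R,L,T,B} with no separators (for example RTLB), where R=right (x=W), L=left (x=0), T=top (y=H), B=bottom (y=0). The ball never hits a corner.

1. t=1 → B at (4,0); v=(1,3)
2. t=3 → T at (7,9); v=(1,-3)
3. t=3 → B at (10,0); v=(1,3)
4. t=2 → R at (12,6); v=(-1,3)

Final position: (12,6)
Wall sequence: BTBR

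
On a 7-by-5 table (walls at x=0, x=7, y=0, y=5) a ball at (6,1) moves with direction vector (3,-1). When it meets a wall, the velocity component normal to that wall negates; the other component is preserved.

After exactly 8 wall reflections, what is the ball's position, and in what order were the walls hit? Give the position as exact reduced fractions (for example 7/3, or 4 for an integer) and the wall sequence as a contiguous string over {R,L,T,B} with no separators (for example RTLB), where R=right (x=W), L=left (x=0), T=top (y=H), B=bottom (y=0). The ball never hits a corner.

1. t=1/3 → R at (7,2/3); v=(-3,-1)
2. t=2/3 → B at (5,0); v=(-3,1)
3. t=5/3 → L at (0,5/3); v=(3,1)
4. t=7/3 → R at (7,4); v=(-3,1)
5. t=1 → T at (4,5); v=(-3,-1)
6. t=4/3 → L at (0,11/3); v=(3,-1)
7. t=7/3 → R at (7,4/3); v=(-3,-1)
8. t=4/3 → B at (3,0); v=(-3,1)

Final position: (3,0)
Wall sequence: RBLRTLRB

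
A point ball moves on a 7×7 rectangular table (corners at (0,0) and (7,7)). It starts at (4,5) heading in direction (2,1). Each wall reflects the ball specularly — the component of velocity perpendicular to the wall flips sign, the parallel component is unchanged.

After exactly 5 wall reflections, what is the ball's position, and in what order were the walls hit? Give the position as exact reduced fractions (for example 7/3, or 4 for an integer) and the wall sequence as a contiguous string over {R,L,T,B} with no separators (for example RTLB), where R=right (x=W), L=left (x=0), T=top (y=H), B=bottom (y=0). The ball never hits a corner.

Final position: (6,0)
Wall sequence: RTLRB

1. t=3/2 → R at (7,13/2); v=(-2,1)
2. t=1/2 → T at (6,7); v=(-2,-1)
3. t=3 → L at (0,4); v=(2,-1)
4. t=7/2 → R at (7,1/2); v=(-2,-1)
5. t=1/2 → B at (6,0); v=(-2,1)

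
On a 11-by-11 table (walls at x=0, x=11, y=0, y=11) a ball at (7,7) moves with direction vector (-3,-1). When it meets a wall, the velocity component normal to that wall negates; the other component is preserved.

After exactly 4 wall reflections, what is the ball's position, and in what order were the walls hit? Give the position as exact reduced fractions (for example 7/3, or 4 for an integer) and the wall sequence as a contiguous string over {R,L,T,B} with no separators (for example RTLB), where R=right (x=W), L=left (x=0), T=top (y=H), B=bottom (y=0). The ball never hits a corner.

Final position: (0,8/3)
Wall sequence: LRBL

1. t=7/3 → L at (0,14/3); v=(3,-1)
2. t=11/3 → R at (11,1); v=(-3,-1)
3. t=1 → B at (8,0); v=(-3,1)
4. t=8/3 → L at (0,8/3); v=(3,1)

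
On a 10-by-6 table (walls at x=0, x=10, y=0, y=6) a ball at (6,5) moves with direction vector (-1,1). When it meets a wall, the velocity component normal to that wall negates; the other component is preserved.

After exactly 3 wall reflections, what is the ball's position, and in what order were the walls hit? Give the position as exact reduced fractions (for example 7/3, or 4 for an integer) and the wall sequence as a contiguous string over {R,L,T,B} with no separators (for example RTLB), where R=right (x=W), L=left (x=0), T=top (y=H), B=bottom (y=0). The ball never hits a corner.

1. t=1 → T at (5,6); v=(-1,-1)
2. t=5 → L at (0,1); v=(1,-1)
3. t=1 → B at (1,0); v=(1,1)

Final position: (1,0)
Wall sequence: TLB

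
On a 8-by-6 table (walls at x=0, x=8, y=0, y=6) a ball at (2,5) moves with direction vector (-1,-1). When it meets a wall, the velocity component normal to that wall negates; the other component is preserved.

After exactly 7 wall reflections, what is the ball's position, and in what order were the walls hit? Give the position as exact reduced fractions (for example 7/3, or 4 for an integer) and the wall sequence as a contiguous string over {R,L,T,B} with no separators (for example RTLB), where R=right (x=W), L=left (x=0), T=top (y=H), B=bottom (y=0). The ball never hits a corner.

Final position: (5,6)
Wall sequence: LBRTBLT

1. t=2 → L at (0,3); v=(1,-1)
2. t=3 → B at (3,0); v=(1,1)
3. t=5 → R at (8,5); v=(-1,1)
4. t=1 → T at (7,6); v=(-1,-1)
5. t=6 → B at (1,0); v=(-1,1)
6. t=1 → L at (0,1); v=(1,1)
7. t=5 → T at (5,6); v=(1,-1)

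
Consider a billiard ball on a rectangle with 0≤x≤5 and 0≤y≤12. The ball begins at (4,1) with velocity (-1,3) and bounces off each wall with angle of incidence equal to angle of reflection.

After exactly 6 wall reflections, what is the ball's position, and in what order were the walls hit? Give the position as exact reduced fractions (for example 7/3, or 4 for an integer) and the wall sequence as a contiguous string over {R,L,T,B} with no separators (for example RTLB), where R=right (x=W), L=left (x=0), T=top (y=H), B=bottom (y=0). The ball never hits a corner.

1. t=11/3 → T at (1/3,12); v=(-1,-3)
2. t=1/3 → L at (0,11); v=(1,-3)
3. t=11/3 → B at (11/3,0); v=(1,3)
4. t=4/3 → R at (5,4); v=(-1,3)
5. t=8/3 → T at (7/3,12); v=(-1,-3)
6. t=7/3 → L at (0,5); v=(1,-3)

Final position: (0,5)
Wall sequence: TLBRTL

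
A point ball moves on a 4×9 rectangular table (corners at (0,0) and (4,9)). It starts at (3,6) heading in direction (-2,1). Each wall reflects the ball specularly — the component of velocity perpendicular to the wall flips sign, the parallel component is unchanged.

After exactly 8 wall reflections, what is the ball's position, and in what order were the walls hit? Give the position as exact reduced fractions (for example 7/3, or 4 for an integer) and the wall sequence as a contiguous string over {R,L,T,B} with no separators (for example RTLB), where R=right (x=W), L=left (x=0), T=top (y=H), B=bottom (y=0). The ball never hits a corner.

Final position: (3,0)
Wall sequence: LTRLRLRB

1. t=3/2 → L at (0,15/2); v=(2,1)
2. t=3/2 → T at (3,9); v=(2,-1)
3. t=1/2 → R at (4,17/2); v=(-2,-1)
4. t=2 → L at (0,13/2); v=(2,-1)
5. t=2 → R at (4,9/2); v=(-2,-1)
6. t=2 → L at (0,5/2); v=(2,-1)
7. t=2 → R at (4,1/2); v=(-2,-1)
8. t=1/2 → B at (3,0); v=(-2,1)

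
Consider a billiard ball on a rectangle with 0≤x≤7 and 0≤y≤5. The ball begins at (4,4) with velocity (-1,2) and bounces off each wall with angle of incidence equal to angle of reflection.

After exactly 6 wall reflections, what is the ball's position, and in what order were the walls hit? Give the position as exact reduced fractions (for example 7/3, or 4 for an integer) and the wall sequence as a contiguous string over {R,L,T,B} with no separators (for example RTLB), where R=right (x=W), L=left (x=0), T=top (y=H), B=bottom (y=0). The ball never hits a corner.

1. t=1/2 → T at (7/2,5); v=(-1,-2)
2. t=5/2 → B at (1,0); v=(-1,2)
3. t=1 → L at (0,2); v=(1,2)
4. t=3/2 → T at (3/2,5); v=(1,-2)
5. t=5/2 → B at (4,0); v=(1,2)
6. t=5/2 → T at (13/2,5); v=(1,-2)

Final position: (13/2,5)
Wall sequence: TBLTBT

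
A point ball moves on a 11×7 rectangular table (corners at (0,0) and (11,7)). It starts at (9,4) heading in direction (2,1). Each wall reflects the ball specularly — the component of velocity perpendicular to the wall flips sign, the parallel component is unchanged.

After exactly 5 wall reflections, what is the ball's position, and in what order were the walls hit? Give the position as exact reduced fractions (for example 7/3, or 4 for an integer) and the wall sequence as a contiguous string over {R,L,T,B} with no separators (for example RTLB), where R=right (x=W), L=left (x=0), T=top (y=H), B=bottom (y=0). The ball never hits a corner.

1. t=1 → R at (11,5); v=(-2,1)
2. t=2 → T at (7,7); v=(-2,-1)
3. t=7/2 → L at (0,7/2); v=(2,-1)
4. t=7/2 → B at (7,0); v=(2,1)
5. t=2 → R at (11,2); v=(-2,1)

Final position: (11,2)
Wall sequence: RTLBR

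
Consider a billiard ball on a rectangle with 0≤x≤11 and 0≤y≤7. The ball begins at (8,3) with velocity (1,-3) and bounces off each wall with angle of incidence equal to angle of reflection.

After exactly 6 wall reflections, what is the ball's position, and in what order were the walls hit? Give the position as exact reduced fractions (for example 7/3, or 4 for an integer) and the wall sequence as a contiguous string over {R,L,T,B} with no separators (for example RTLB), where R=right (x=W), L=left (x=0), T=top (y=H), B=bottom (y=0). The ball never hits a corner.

1. t=1 → B at (9,0); v=(1,3)
2. t=2 → R at (11,6); v=(-1,3)
3. t=1/3 → T at (32/3,7); v=(-1,-3)
4. t=7/3 → B at (25/3,0); v=(-1,3)
5. t=7/3 → T at (6,7); v=(-1,-3)
6. t=7/3 → B at (11/3,0); v=(-1,3)

Final position: (11/3,0)
Wall sequence: BRTBTB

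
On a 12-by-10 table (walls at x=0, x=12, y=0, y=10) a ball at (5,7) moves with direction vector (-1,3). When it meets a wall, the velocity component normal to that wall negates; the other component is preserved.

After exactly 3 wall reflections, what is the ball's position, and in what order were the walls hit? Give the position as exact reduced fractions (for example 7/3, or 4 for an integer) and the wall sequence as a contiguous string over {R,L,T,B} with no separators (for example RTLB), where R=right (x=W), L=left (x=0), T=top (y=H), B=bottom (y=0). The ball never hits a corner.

Final position: (0,2)
Wall sequence: TBL

1. t=1 → T at (4,10); v=(-1,-3)
2. t=10/3 → B at (2/3,0); v=(-1,3)
3. t=2/3 → L at (0,2); v=(1,3)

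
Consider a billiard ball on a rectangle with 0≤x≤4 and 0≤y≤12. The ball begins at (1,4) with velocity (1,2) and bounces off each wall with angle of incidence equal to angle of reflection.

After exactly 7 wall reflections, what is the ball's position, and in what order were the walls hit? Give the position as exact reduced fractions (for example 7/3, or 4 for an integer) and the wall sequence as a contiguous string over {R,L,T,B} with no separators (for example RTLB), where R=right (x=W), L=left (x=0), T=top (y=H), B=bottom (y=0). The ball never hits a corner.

1. t=3 → R at (4,10); v=(-1,2)
2. t=1 → T at (3,12); v=(-1,-2)
3. t=3 → L at (0,6); v=(1,-2)
4. t=3 → B at (3,0); v=(1,2)
5. t=1 → R at (4,2); v=(-1,2)
6. t=4 → L at (0,10); v=(1,2)
7. t=1 → T at (1,12); v=(1,-2)

Final position: (1,12)
Wall sequence: RTLBRLT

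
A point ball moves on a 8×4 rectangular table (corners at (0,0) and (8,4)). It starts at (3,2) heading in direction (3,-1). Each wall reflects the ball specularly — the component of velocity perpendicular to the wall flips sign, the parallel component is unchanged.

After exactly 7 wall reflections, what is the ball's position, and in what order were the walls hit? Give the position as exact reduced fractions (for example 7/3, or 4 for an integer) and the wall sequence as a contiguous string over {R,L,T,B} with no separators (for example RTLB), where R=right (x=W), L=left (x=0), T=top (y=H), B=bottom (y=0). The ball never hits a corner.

1. t=5/3 → R at (8,1/3); v=(-3,-1)
2. t=1/3 → B at (7,0); v=(-3,1)
3. t=7/3 → L at (0,7/3); v=(3,1)
4. t=5/3 → T at (5,4); v=(3,-1)
5. t=1 → R at (8,3); v=(-3,-1)
6. t=8/3 → L at (0,1/3); v=(3,-1)
7. t=1/3 → B at (1,0); v=(3,1)

Final position: (1,0)
Wall sequence: RBLTRLB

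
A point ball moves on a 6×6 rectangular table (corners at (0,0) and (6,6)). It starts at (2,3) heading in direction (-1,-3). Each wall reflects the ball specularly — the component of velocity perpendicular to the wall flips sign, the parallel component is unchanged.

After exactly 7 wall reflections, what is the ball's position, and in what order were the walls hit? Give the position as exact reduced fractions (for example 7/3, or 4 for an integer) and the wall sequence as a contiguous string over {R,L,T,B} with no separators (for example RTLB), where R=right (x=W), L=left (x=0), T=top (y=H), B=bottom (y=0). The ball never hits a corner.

1. t=1 → B at (1,0); v=(-1,3)
2. t=1 → L at (0,3); v=(1,3)
3. t=1 → T at (1,6); v=(1,-3)
4. t=2 → B at (3,0); v=(1,3)
5. t=2 → T at (5,6); v=(1,-3)
6. t=1 → R at (6,3); v=(-1,-3)
7. t=1 → B at (5,0); v=(-1,3)

Final position: (5,0)
Wall sequence: BLTBTRB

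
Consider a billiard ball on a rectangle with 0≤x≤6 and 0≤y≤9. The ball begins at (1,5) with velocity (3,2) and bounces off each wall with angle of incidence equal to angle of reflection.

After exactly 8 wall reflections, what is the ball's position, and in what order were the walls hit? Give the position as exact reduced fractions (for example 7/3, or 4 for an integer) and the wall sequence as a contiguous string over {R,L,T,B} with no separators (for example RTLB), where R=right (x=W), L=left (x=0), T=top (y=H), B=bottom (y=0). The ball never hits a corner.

Final position: (2,9)
Wall sequence: RTLRBLRT

1. t=5/3 → R at (6,25/3); v=(-3,2)
2. t=1/3 → T at (5,9); v=(-3,-2)
3. t=5/3 → L at (0,17/3); v=(3,-2)
4. t=2 → R at (6,5/3); v=(-3,-2)
5. t=5/6 → B at (7/2,0); v=(-3,2)
6. t=7/6 → L at (0,7/3); v=(3,2)
7. t=2 → R at (6,19/3); v=(-3,2)
8. t=4/3 → T at (2,9); v=(-3,-2)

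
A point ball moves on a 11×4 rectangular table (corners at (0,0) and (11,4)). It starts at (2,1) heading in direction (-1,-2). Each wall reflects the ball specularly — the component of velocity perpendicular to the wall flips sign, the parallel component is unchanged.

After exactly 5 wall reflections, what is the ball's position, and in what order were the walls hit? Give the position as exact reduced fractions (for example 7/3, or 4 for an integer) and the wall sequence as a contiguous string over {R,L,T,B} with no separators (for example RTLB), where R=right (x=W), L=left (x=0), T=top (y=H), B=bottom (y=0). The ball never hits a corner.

Final position: (9/2,4)
Wall sequence: BLTBT

1. t=1/2 → B at (3/2,0); v=(-1,2)
2. t=3/2 → L at (0,3); v=(1,2)
3. t=1/2 → T at (1/2,4); v=(1,-2)
4. t=2 → B at (5/2,0); v=(1,2)
5. t=2 → T at (9/2,4); v=(1,-2)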